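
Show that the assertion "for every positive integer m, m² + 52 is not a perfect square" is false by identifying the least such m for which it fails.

We need the least positive integer m for which m² + 52 is a perfect square.
For m = 1, 2, 3, 4, …, 9, 10, 11 the conclusion holds.
m = 12: 12² + 52 = 196 = 14², a perfect square.
So m = 12 is the smallest counterexample.

m = 12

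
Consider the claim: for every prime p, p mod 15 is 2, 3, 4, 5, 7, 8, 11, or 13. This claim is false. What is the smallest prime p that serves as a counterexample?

p = 29

We need the least prime p for which the claim fails.
For p = 2, 3, 5, 7, 11, 13, 17, 19, 23 the conclusion holds.
p = 29: 29 mod 15 = 14 — not in {2, 3, 4, 5, 7, 8, 11, 13}.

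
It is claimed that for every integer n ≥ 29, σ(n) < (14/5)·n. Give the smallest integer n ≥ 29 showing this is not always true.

We need the least integer n ≥ 29 for which the claim fails.
The first 31 eligible values, up to n = 59, all satisfy the conclusion.
n = 60: σ(60) = 168; 168 ≥ 168.
So n = 60 is the smallest counterexample.

n = 60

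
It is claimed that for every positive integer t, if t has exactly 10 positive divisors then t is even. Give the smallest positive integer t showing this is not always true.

t = 405

Check each positive integer t in order until t has exactly 10 positive divisors but t is odd.
For t = 48, 80, 112, 162, 176, 208, 272, 304, 368 the conclusion holds.
t = 405: divisors of 405: 10 divisors; 405 is odd.
So t = 405 is the smallest counterexample.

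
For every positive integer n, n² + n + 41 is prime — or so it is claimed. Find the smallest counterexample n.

n = 40

We need the least positive integer n for which n² + n + 41 is not prime.
For n = 1, 2, 3, 4, …, 37, 38, 39 the conclusion holds.
n = 40: n² + n + 41 = 1681 = 41 × 41, composite.
Thus n = 40 disproves the claim, and no smaller n works.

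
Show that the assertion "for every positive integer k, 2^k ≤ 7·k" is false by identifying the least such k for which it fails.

k = 6

For k = 1, 2, 3, 4, 5 the conclusion holds.
k = 6: 2^k = 64 and 7·k = 42, so 64 > 42.
So k = 6 is the smallest counterexample.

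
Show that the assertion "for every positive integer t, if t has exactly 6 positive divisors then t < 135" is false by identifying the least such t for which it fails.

t = 147

The first 19 eligible values, up to t = 124, all satisfy the conclusion.
t = 147: τ(147) = 6; 147 ≥ 135.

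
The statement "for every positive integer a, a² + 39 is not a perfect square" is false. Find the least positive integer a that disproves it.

A counterexample is any positive integer a such that a² + 39 is a perfect square; we check each in order.
a = 1: 1² + 39 = 40, not a perfect square.
a = 2: 2² + 39 = 43, not a perfect square.
a = 3: 3² + 39 = 48, not a perfect square.
a = 4: 4² + 39 = 55, not a perfect square.
a = 5: 5² + 39 = 64 = 8², a perfect square.
So a = 5 is the smallest counterexample.

a = 5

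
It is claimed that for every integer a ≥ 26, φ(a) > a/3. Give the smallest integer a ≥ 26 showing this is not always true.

a = 30

Check each integer a ≥ 26 in order until the claim fails.
For a = 26, 27, 28, 29 the conclusion holds.
a = 30: φ(30) = 8 and 30/3 = 10, so φ(30) ≤ 30/3.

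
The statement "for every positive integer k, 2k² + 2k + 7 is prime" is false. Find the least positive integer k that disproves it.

A counterexample is any positive integer k such that 2k² + 2k + 7 is not prime; we check each in order.
For k = 1, 2, 3, 4, 5 the conclusion holds.
k = 6: 2k² + 2k + 7 = 91 = 7 × 13, composite.

k = 6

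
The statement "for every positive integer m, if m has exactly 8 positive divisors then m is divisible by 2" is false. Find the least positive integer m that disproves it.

m = 105

Check each positive integer m in order until m has exactly 8 positive divisors but m is not divisible by 2.
For m = 24, 30, 40, 42, …, 88, 102, 104 the conclusion holds.
m = 105: τ(105) = 8; 105 mod 2 = 1.
So m = 105 is the smallest counterexample.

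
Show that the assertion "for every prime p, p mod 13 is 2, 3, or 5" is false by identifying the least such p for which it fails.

p = 7

A counterexample is any prime p such that the claim fails; we check each in order.
p = 2: 2 mod 13 = 2.
p = 3: 3 mod 13 = 3.
p = 5: 5 mod 13 = 5.
p = 7: 7 mod 13 = 7 — not in {2, 3, 5}.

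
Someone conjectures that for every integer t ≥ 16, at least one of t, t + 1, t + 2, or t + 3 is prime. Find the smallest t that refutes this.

t = 24

The first 8 eligible values, up to t = 23, all satisfy the conclusion.
t = 24: 24 = 2 × 12; 25 = 5 × 5; 26 = 2 × 13; 27 = 3 × 9 — all composite.
Thus t = 24 disproves the claim, and no smaller t works.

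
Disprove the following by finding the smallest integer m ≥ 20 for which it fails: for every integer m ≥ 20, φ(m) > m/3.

Check each integer m ≥ 20 in order until the claim fails.
For m = 20, 21, 22, 23 the conclusion holds.
m = 24: φ(24) = 8 and 24/3 = 8, so φ(24) ≤ 24/3.

m = 24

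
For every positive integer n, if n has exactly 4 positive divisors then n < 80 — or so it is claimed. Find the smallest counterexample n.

A counterexample is any positive integer n such that n has exactly 4 positive divisors but the claim fails; we check each in order.
For n = 6, 8, 10, 14, …, 69, 74, 77 the conclusion holds.
n = 82: τ(82) = 4; 82 ≥ 80.

n = 82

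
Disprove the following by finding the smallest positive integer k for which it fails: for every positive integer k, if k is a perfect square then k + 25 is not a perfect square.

k = 144

For k = 1, 4, 9, 16, …, 81, 100, 121 the conclusion holds.
k = 144: 144 = 12² and 144 + 25 = 169 = 13².
Thus k = 144 disproves the claim, and no smaller k works.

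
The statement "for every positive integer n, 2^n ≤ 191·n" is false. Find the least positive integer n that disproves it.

n = 12

We need the least positive integer n for which 2^n > 191·n.
The first 11 eligible values, up to n = 11, all satisfy the conclusion.
n = 12: 2^n = 4096 and 191·n = 2292, so 4096 > 2292.
So n = 12 is the smallest counterexample.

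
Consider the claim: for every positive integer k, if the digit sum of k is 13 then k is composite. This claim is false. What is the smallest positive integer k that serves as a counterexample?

k = 67

We need the least positive integer k for which the digit sum of k is 13 but k is prime.
For k = 49, 58 the conclusion holds.
k = 67: digit sum 13; 67 is prime, not composite.
So k = 67 is the smallest counterexample.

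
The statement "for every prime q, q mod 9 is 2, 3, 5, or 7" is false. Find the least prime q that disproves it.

Check each prime q in order until the claim fails.
q = 2: 2 mod 9 = 2.
q = 3: 3 mod 9 = 3.
q = 5: 5 mod 9 = 5.
q = 7: 7 mod 9 = 7.
q = 11: 11 mod 9 = 2.
q = 13: 13 mod 9 = 4 — not in {2, 3, 5, 7}.
So q = 13 is the smallest counterexample.

q = 13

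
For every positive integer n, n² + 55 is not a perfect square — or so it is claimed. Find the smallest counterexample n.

n = 3

Check each positive integer n in order until n² + 55 is a perfect square.
For n = 1, 2 the conclusion holds.
n = 3: 3² + 55 = 64 = 8², a perfect square.
Thus n = 3 disproves the claim, and no smaller n works.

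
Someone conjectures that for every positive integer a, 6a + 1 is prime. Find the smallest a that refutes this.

a = 4

Check each positive integer a in order until 6a + 1 is not prime.
a = 1: 6a + 1 = 7, prime.
a = 2: 6a + 1 = 13, prime.
a = 3: 6a + 1 = 19, prime.
a = 4: 6a + 1 = 25 = 5 × 5, composite.
Hence a = 4 is a counterexample.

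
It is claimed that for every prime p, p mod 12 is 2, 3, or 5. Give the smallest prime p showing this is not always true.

For p = 2, 3, 5 the conclusion holds.
p = 7: 7 mod 12 = 7 — not in {2, 3, 5}.

p = 7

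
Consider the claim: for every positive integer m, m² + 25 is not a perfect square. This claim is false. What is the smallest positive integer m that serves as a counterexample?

We need the least positive integer m for which m² + 25 is a perfect square.
The first 11 eligible values, up to m = 11, all satisfy the conclusion.
m = 12: 12² + 25 = 169 = 13², a perfect square.
Thus m = 12 disproves the claim, and no smaller m works.

m = 12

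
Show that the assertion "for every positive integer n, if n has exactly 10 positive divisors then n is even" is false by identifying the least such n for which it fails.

n = 405

Check each positive integer n in order until n has exactly 10 positive divisors but n is odd.
For n = 48, 80, 112, 162, 176, 208, 272, 304, 368 the conclusion holds.
n = 405: divisors of 405: 10 divisors; 405 is odd.
Thus n = 405 disproves the claim, and no smaller n works.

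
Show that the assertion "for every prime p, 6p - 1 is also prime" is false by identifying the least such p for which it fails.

p = 11

Check each prime p in order until 6p - 1 is not prime.
For p = 2, 3, 5, 7 the conclusion holds.
p = 11: 6p - 1 = 65 = 5 × 13, not prime.
Hence p = 11 is a counterexample.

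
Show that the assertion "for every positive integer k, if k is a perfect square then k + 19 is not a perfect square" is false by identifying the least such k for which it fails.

k = 81

A counterexample is any positive integer k such that k is a perfect square but k + 19 is a perfect square; we check each in order.
k = 1: 1 + 19 = 20, not a perfect square.
k = 4: 4 + 19 = 23, not a perfect square.
k = 9: 9 + 19 = 28, not a perfect square.
k = 16: 16 + 19 = 35, not a perfect square.
k = 25: 25 + 19 = 44, not a perfect square.
k = 36: 36 + 19 = 55, not a perfect square.
k = 49: 49 + 19 = 68, not a perfect square.
k = 64: 64 + 19 = 83, not a perfect square.
k = 81: 81 = 9² and 81 + 19 = 100 = 10².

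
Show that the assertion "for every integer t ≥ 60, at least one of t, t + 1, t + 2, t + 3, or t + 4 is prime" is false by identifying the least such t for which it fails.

Check each integer t ≥ 60 in order until t, t + 1, t + 2, t + 3, t + 4 are all composite.
For t = 60, 61 the conclusion holds.
t = 62: 62 = 2 × 31; 63 = 3 × 21; 64 = 2 × 32; 65 = 5 × 13; 66 = 2 × 33 — all composite.
So t = 62 is the smallest counterexample.

t = 62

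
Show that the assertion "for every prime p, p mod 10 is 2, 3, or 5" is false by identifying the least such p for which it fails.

p = 2: 2 mod 10 = 2.
p = 3: 3 mod 10 = 3.
p = 5: 5 mod 10 = 5.
p = 7: 7 mod 10 = 7 — not in {2, 3, 5}.
So p = 7 is the smallest counterexample.

p = 7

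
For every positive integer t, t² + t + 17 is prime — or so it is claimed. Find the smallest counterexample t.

Check each positive integer t in order until t² + t + 17 is not prime.
For t = 1, 2, 3, 4, …, 13, 14, 15 the conclusion holds.
t = 16: t² + t + 17 = 289 = 17 × 17, composite.
Thus t = 16 disproves the claim, and no smaller t works.

t = 16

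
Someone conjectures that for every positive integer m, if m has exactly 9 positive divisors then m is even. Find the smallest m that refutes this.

m = 225

We need the least positive integer m for which m has exactly 9 positive divisors but m is odd.
m = 36: divisors of 36: 9 divisors; 36 is even.
m = 100: divisors of 100: 9 divisors; 100 is even.
m = 196: divisors of 196: 9 divisors; 196 is even.
m = 225: divisors of 225: 9 divisors; 225 is odd.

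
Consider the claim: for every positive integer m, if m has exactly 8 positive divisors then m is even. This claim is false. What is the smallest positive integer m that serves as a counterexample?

We need the least positive integer m for which m has exactly 8 positive divisors but m is odd.
For m = 24, 30, 40, 42, …, 88, 102, 104 the conclusion holds.
m = 105: divisors of 105: 1, 3, 5, 7, 15, 21, 35, 105; 105 is odd.
Thus m = 105 disproves the claim, and no smaller m works.

m = 105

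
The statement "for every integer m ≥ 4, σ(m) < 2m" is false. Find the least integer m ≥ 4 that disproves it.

m = 6

A counterexample is any integer m ≥ 4 such that the claim fails; we check each in order.
For m = 4, 5 the conclusion holds.
m = 6: σ(6) = 12; 12 ≥ 12.
Thus m = 6 disproves the claim, and no smaller m works.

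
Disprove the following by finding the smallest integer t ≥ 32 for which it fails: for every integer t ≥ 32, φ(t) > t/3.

A counterexample is any integer t ≥ 32 such that the claim fails; we check each in order.
t = 32: φ(32) = 16 and 32/3 = 32/3, so φ(32) > 32/3.
t = 33: φ(33) = 20 and 33/3 = 11, so φ(33) > 33/3.
t = 34: φ(34) = 16 and 34/3 = 34/3, so φ(34) > 34/3.
t = 35: φ(35) = 24 and 35/3 = 35/3, so φ(35) > 35/3.
t = 36: φ(36) = 12 and 36/3 = 12, so φ(36) ≤ 36/3.

t = 36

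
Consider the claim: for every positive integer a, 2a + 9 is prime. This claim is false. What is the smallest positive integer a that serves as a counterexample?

a = 3

a = 1: 2a + 9 = 11, prime.
a = 2: 2a + 9 = 13, prime.
a = 3: 2a + 9 = 15 = 3 × 5, composite.
Thus a = 3 disproves the claim, and no smaller a works.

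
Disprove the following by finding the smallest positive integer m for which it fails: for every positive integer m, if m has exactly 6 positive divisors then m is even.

m = 45

Check each positive integer m in order until m has exactly 6 positive divisors but m is odd.
The first 6 eligible values, up to m = 44, all satisfy the conclusion.
m = 45: divisors of 45: 1, 3, 5, 9, 15, 45; 45 is odd.
So m = 45 is the smallest counterexample.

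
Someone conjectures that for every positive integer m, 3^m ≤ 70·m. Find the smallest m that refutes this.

m = 6

We need the least positive integer m for which 3^m > 70·m.
The first 5 eligible values, up to m = 5, all satisfy the conclusion.
m = 6: 3^m = 729 and 70·m = 420, so 729 > 420.
Hence m = 6 is a counterexample.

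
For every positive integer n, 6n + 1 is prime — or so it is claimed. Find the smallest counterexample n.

n = 4

Check each positive integer n in order until 6n + 1 is not prime.
n = 1: 6n + 1 = 7, prime.
n = 2: 6n + 1 = 13, prime.
n = 3: 6n + 1 = 19, prime.
n = 4: 6n + 1 = 25 = 5 × 5, composite.
Thus n = 4 disproves the claim, and no smaller n works.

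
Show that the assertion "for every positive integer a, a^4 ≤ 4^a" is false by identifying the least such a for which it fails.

a = 3

a = 1: a^4 = 1 and 4^a = 4, so 1 ≤ 4.
a = 2: a^4 = 16 and 4^a = 16, so 16 ≤ 16.
a = 3: a^4 = 81 and 4^a = 64, so 81 > 64.
Hence a = 3 is a counterexample.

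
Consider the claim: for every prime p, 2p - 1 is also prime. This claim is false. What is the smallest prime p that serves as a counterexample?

p = 2: 2p - 1 = 3, prime.
p = 3: 2p - 1 = 5, prime.
p = 5: 2p - 1 = 9 = 3 × 3, not prime.
Hence p = 5 is a counterexample.

p = 5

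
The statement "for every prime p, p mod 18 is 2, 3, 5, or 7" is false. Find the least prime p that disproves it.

p = 11

We need the least prime p for which the claim fails.
For p = 2, 3, 5, 7 the conclusion holds.
p = 11: 11 mod 18 = 11 — not in {2, 3, 5, 7}.
Thus p = 11 disproves the claim, and no smaller p works.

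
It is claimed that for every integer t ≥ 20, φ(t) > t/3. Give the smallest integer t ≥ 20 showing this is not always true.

We need the least integer t ≥ 20 for which the claim fails.
The first 4 eligible values, up to t = 23, all satisfy the conclusion.
t = 24: φ(24) = 8 and 24/3 = 8, so φ(24) ≤ 24/3.

t = 24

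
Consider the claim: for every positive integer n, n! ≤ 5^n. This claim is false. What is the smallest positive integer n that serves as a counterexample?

A counterexample is any positive integer n such that n! > 5^n; we check each in order.
The first 11 eligible values, up to n = 11, all satisfy the conclusion.
n = 12: n! = 479001600 and 5^n = 244140625, so 479001600 > 244140625.
So n = 12 is the smallest counterexample.

n = 12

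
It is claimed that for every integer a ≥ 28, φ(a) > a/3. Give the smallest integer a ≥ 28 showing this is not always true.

a = 30

a = 28: φ(28) = 12 and 28/3 = 28/3, so φ(28) > 28/3.
a = 29: φ(29) = 28 and 29/3 = 29/3, so φ(29) > 29/3.
a = 30: φ(30) = 8 and 30/3 = 10, so φ(30) ≤ 30/3.
So a = 30 is the smallest counterexample.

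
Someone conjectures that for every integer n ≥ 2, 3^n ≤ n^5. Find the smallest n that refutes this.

n = 11

We need the least integer n ≥ 2 for which 3^n > n^5.
For n = 2, 3, 4, 5, 6, 7, 8, 9, 10 the conclusion holds.
n = 11: 3^n = 177147 and n^5 = 161051, so 177147 > 161051.
Hence n = 11 is a counterexample.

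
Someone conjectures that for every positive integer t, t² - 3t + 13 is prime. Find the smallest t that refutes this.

We need the least positive integer t for which t² - 3t + 13 is not prime.
For t = 1, 2, 3, 4, …, 9, 10, 11 the conclusion holds.
t = 12: t² - 3t + 13 = 121 = 11 × 11, composite.
Hence t = 12 is a counterexample.

t = 12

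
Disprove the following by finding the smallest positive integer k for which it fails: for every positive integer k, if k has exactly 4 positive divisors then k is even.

k = 15

A counterexample is any positive integer k such that k has exactly 4 positive divisors but k is odd; we check each in order.
For k = 6, 8, 10, 14 the conclusion holds.
k = 15: divisors of 15: 1, 3, 5, 15; 15 is odd.
Hence k = 15 is a counterexample.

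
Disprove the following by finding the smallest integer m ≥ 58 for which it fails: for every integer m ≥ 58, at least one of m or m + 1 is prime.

A counterexample is any integer m ≥ 58 such that m, m + 1 are both composite; we check each in order.
m = 58: 59 is prime.
m = 59: 59 is prime.
m = 60: 61 is prime.
m = 61: 61 is prime.
m = 62: 62 = 2 × 31; 63 = 3 × 21 — both composite.

m = 62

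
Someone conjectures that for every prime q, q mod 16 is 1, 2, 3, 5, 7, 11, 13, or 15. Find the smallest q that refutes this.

q = 41

For q = 2, 3, 5, 7, …, 29, 31, 37 the conclusion holds.
q = 41: 41 mod 16 = 9 — not in {1, 2, 3, 5, 7, 11, 13, 15}.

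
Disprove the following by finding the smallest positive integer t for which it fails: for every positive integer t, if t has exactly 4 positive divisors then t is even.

t = 15

A counterexample is any positive integer t such that t has exactly 4 positive divisors but t is odd; we check each in order.
The first 4 eligible values, up to t = 14, all satisfy the conclusion.
t = 15: divisors of 15: 1, 3, 5, 15; 15 is odd.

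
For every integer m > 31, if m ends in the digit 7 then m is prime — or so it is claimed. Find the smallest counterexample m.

m = 57

A counterexample is any integer m > 31 such that m ends in the digit 7 but m is not prime; we check each in order.
m = 37: 37 ends in 7 and is prime.
m = 47: 47 ends in 7 and is prime.
m = 57: 57 ends in 7; 57 = 3 × 19, composite.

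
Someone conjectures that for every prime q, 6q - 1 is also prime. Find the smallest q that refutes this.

q = 2: 6q - 1 = 11, prime.
q = 3: 6q - 1 = 17, prime.
q = 5: 6q - 1 = 29, prime.
q = 7: 6q - 1 = 41, prime.
q = 11: 6q - 1 = 65 = 5 × 13, not prime.
Thus q = 11 disproves the claim, and no smaller q works.

q = 11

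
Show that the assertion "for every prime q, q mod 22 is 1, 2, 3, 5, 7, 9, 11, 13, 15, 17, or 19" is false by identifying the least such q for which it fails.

The first 13 eligible values, up to q = 41, all satisfy the conclusion.
q = 43: 43 mod 22 = 21 — not in {1, 2, 3, 5, 7, 9, 11, 13, 15, 17, 19}.

q = 43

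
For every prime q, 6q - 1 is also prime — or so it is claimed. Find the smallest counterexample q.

q = 11

q = 2: 6q - 1 = 11, prime.
q = 3: 6q - 1 = 17, prime.
q = 5: 6q - 1 = 29, prime.
q = 7: 6q - 1 = 41, prime.
q = 11: 6q - 1 = 65 = 5 × 13, not prime.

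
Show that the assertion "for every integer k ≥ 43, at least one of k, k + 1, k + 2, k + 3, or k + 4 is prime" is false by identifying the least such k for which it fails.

k = 48

For k = 43, 44, 45, 46, 47 the conclusion holds.
k = 48: 48 = 2 × 24; 49 = 7 × 7; 50 = 2 × 25; 51 = 3 × 17; 52 = 2 × 26 — all composite.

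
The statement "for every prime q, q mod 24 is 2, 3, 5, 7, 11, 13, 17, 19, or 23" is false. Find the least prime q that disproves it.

We need the least prime q for which the claim fails.
The first 20 eligible values, up to q = 71, all satisfy the conclusion.
q = 73: 73 mod 24 = 1 — not in {2, 3, 5, 7, 11, 13, 17, 19, 23}.

q = 73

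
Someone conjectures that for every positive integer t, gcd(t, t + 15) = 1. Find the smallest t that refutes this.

t = 3

t = 1: gcd(1, 16) = 1.
t = 2: gcd(2, 17) = 1.
t = 3: gcd(3, 18) = 3.
Hence t = 3 is a counterexample.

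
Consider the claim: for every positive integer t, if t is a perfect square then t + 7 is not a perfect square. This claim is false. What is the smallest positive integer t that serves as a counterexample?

We need the least positive integer t for which t is a perfect square but t + 7 is a perfect square.
For t = 1, 4 the conclusion holds.
t = 9: 9 = 3² and 9 + 7 = 16 = 4².
Hence t = 9 is a counterexample.

t = 9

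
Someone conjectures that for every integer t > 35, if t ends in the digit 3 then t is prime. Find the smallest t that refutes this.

For t = 43, 53 the conclusion holds.
t = 63: 63 ends in 3; 63 = 3 × 21, composite.
So t = 63 is the smallest counterexample.

t = 63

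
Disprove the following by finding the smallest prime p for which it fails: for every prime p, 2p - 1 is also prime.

p = 5

A counterexample is any prime p such that 2p - 1 is not prime; we check each in order.
p = 2: 2p - 1 = 3, prime.
p = 3: 2p - 1 = 5, prime.
p = 5: 2p - 1 = 9 = 3 × 3, not prime.
So p = 5 is the smallest counterexample.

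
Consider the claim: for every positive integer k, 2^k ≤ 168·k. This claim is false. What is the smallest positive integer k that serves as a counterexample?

k = 11

A counterexample is any positive integer k such that 2^k > 168·k; we check each in order.
For k = 1, 2, 3, 4, 5, 6, 7, 8, 9, 10 the conclusion holds.
k = 11: 2^k = 2048 and 168·k = 1848, so 2048 > 1848.
Thus k = 11 disproves the claim, and no smaller k works.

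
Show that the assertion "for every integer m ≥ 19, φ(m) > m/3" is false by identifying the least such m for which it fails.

m = 24

Check each integer m ≥ 19 in order until the claim fails.
m = 19: φ(19) = 18 and 19/3 = 19/3, so φ(19) > 19/3.
m = 20: φ(20) = 8 and 20/3 = 20/3, so φ(20) > 20/3.
m = 21: φ(21) = 12 and 21/3 = 7, so φ(21) > 21/3.
m = 22: φ(22) = 10 and 22/3 = 22/3, so φ(22) > 22/3.
m = 23: φ(23) = 22 and 23/3 = 23/3, so φ(23) > 23/3.
m = 24: φ(24) = 8 and 24/3 = 8, so φ(24) ≤ 24/3.
So m = 24 is the smallest counterexample.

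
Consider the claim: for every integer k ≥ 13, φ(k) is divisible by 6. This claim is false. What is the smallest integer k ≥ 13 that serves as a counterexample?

k = 15

k = 13: φ(13) = 12; 12 mod 6 = 0.
k = 14: φ(14) = 6; 6 mod 6 = 0.
k = 15: φ(15) = 8; 8 mod 6 = 2.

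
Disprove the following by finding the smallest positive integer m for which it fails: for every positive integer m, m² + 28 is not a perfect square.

m = 6

m = 1: 1² + 28 = 29, not a perfect square.
m = 2: 2² + 28 = 32, not a perfect square.
m = 3: 3² + 28 = 37, not a perfect square.
m = 4: 4² + 28 = 44, not a perfect square.
m = 5: 5² + 28 = 53, not a perfect square.
m = 6: 6² + 28 = 64 = 8², a perfect square.
So m = 6 is the smallest counterexample.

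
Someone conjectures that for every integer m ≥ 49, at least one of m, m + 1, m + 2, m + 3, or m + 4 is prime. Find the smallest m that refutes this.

m = 49: 53 is prime.
m = 50: 53 is prime.
m = 51: 53 is prime.
m = 52: 53 is prime.
m = 53: 53 is prime.
m = 54: 54 = 2 × 27; 55 = 5 × 11; 56 = 2 × 28; 57 = 3 × 19; 58 = 2 × 29 — all composite.

m = 54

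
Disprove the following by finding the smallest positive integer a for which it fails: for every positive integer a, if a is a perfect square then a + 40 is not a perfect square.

a = 9

Check each positive integer a in order until a is a perfect square but a + 40 is a perfect square.
a = 1: 1 + 40 = 41, not a perfect square.
a = 4: 4 + 40 = 44, not a perfect square.
a = 9: 9 = 3² and 9 + 40 = 49 = 7².
Hence a = 9 is a counterexample.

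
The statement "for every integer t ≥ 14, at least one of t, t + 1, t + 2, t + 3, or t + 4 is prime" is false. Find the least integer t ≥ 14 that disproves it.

For t = 14, 15, 16, 17, 18, 19, 20, 21, 22, 23 the conclusion holds.
t = 24: 24 = 2 × 12; 25 = 5 × 5; 26 = 2 × 13; 27 = 3 × 9; 28 = 2 × 14 — all composite.

t = 24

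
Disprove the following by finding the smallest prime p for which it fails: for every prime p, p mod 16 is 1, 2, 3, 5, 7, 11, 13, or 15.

A counterexample is any prime p such that the claim fails; we check each in order.
For p = 2, 3, 5, 7, …, 29, 31, 37 the conclusion holds.
p = 41: 41 mod 16 = 9 — not in {1, 2, 3, 5, 7, 11, 13, 15}.

p = 41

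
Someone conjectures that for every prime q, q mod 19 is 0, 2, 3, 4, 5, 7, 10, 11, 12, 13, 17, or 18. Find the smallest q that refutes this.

Check each prime q in order until the claim fails.
For q = 2, 3, 5, 7, …, 37, 41, 43 the conclusion holds.
q = 47: 47 mod 19 = 9 — not in {0, 2, 3, 4, 5, 7, 10, 11, 12, 13, 17, 18}.
So q = 47 is the smallest counterexample.

q = 47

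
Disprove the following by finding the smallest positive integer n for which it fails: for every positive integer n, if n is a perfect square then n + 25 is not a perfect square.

For n = 1, 4, 9, 16, …, 81, 100, 121 the conclusion holds.
n = 144: 144 = 12² and 144 + 25 = 169 = 13².
So n = 144 is the smallest counterexample.

n = 144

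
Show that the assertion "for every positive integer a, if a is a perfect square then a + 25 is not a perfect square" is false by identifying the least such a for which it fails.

A counterexample is any positive integer a such that a is a perfect square but a + 25 is a perfect square; we check each in order.
The first 11 eligible values, up to a = 121, all satisfy the conclusion.
a = 144: 144 = 12² and 144 + 25 = 169 = 13².
Thus a = 144 disproves the claim, and no smaller a works.

a = 144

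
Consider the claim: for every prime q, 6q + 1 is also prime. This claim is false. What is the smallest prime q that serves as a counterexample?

q = 19

We need the least prime q for which 6q + 1 is not prime.
For q = 2, 3, 5, 7, 11, 13, 17 the conclusion holds.
q = 19: 6q + 1 = 115 = 5 × 23, not prime.
Thus q = 19 disproves the claim, and no smaller q works.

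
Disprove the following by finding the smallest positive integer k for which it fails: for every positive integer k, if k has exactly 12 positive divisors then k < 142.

The first 9 eligible values, up to k = 140, all satisfy the conclusion.
k = 150: τ(150) = 12; 150 ≥ 142.
Hence k = 150 is a counterexample.

k = 150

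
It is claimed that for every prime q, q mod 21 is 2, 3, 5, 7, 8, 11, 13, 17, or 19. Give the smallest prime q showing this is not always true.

The first 10 eligible values, up to q = 29, all satisfy the conclusion.
q = 31: 31 mod 21 = 10 — not in {2, 3, 5, 7, 8, 11, 13, 17, 19}.
Thus q = 31 disproves the claim, and no smaller q works.

q = 31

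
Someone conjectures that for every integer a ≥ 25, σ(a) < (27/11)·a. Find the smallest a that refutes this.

a = 36

Check each integer a ≥ 25 in order until the claim fails.
For a = 25, 26, 27, 28, …, 33, 34, 35 the conclusion holds.
a = 36: σ(36) = 91; 91 ≥ 972/11.
So a = 36 is the smallest counterexample.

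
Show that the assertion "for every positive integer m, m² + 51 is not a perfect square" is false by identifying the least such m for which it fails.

m = 7

A counterexample is any positive integer m such that m² + 51 is a perfect square; we check each in order.
The first 6 eligible values, up to m = 6, all satisfy the conclusion.
m = 7: 7² + 51 = 100 = 10², a perfect square.
Hence m = 7 is a counterexample.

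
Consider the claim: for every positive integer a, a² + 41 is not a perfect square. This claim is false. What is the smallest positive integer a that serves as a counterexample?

The first 19 eligible values, up to a = 19, all satisfy the conclusion.
a = 20: 20² + 41 = 441 = 21², a perfect square.

a = 20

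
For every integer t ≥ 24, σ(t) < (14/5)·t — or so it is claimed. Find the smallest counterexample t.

t = 60

We need the least integer t ≥ 24 for which the claim fails.
The first 36 eligible values, up to t = 59, all satisfy the conclusion.
t = 60: σ(60) = 168; 168 ≥ 168.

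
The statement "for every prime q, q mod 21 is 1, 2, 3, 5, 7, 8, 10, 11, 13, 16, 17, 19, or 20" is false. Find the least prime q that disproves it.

Check each prime q in order until the claim fails.
For q = 2, 3, 5, 7, …, 53, 59, 61 the conclusion holds.
q = 67: 67 mod 21 = 4 — not in {1, 2, 3, 5, 7, 8, 10, 11, 13, 16, 17, 19, 20}.
Hence q = 67 is a counterexample.

q = 67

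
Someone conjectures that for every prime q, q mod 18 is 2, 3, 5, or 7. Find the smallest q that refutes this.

The first 4 eligible values, up to q = 7, all satisfy the conclusion.
q = 11: 11 mod 18 = 11 — not in {2, 3, 5, 7}.
Hence q = 11 is a counterexample.

q = 11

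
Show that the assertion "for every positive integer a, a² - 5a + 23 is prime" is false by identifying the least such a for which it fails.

For a = 1, 2, 3, 4, …, 16, 17, 18 the conclusion holds.
a = 19: a² - 5a + 23 = 289 = 17 × 17, composite.

a = 19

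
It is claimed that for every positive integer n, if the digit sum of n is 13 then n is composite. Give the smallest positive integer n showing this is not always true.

n = 67

For n = 49, 58 the conclusion holds.
n = 67: digit sum 13; 67 is prime, not composite.
Thus n = 67 disproves the claim, and no smaller n works.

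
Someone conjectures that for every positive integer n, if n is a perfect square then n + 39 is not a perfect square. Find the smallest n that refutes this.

A counterexample is any positive integer n such that n is a perfect square but n + 39 is a perfect square; we check each in order.
n = 1: 1 + 39 = 40, not a perfect square.
n = 4: 4 + 39 = 43, not a perfect square.
n = 9: 9 + 39 = 48, not a perfect square.
n = 16: 16 + 39 = 55, not a perfect square.
n = 25: 25 = 5² and 25 + 39 = 64 = 8².
Thus n = 25 disproves the claim, and no smaller n works.

n = 25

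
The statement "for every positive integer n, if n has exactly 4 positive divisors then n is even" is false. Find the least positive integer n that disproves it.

Check each positive integer n in order until n has exactly 4 positive divisors but n is odd.
For n = 6, 8, 10, 14 the conclusion holds.
n = 15: divisors of 15: 1, 3, 5, 15; 15 is odd.

n = 15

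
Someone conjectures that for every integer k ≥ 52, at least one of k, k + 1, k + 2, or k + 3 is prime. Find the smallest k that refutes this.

k = 54

We need the least integer k ≥ 52 for which k, k + 1, k + 2, k + 3 are all composite.
k = 52: 53 is prime.
k = 53: 53 is prime.
k = 54: 54 = 2 × 27; 55 = 5 × 11; 56 = 2 × 28; 57 = 3 × 19 — all composite.
Thus k = 54 disproves the claim, and no smaller k works.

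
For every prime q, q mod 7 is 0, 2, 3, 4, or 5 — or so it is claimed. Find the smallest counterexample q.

q = 13

A counterexample is any prime q such that the claim fails; we check each in order.
For q = 2, 3, 5, 7, 11 the conclusion holds.
q = 13: 13 mod 7 = 6 — not in {0, 2, 3, 4, 5}.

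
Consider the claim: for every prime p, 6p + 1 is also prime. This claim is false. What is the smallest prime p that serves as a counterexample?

p = 19

A counterexample is any prime p such that 6p + 1 is not prime; we check each in order.
p = 2: 6p + 1 = 13, prime.
p = 3: 6p + 1 = 19, prime.
p = 5: 6p + 1 = 31, prime.
p = 7: 6p + 1 = 43, prime.
p = 11: 6p + 1 = 67, prime.
p = 13: 6p + 1 = 79, prime.
p = 17: 6p + 1 = 103, prime.
p = 19: 6p + 1 = 115 = 5 × 23, not prime.
Thus p = 19 disproves the claim, and no smaller p works.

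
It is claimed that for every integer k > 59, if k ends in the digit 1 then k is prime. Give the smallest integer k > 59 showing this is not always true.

k = 81

For k = 61, 71 the conclusion holds.
k = 81: 81 ends in 1; 81 = 3 × 27, composite.
Thus k = 81 disproves the claim, and no smaller k works.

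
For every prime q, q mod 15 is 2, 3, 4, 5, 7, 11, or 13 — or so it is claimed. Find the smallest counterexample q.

We need the least prime q for which the claim fails.
q = 2: 2 mod 15 = 2.
q = 3: 3 mod 15 = 3.
q = 5: 5 mod 15 = 5.
q = 7: 7 mod 15 = 7.
q = 11: 11 mod 15 = 11.
q = 13: 13 mod 15 = 13.
q = 17: 17 mod 15 = 2.
q = 19: 19 mod 15 = 4.
q = 23: 23 mod 15 = 8 — not in {2, 3, 4, 5, 7, 11, 13}.

q = 23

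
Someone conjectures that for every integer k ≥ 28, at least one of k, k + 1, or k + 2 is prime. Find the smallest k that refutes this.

k = 32

A counterexample is any integer k ≥ 28 such that k, k + 1, k + 2 are all composite; we check each in order.
The first 4 eligible values, up to k = 31, all satisfy the conclusion.
k = 32: 32 = 2 × 16; 33 = 3 × 11; 34 = 2 × 17 — all composite.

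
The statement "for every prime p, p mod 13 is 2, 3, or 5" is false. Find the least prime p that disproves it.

p = 7

We need the least prime p for which the claim fails.
p = 2: 2 mod 13 = 2.
p = 3: 3 mod 13 = 3.
p = 5: 5 mod 13 = 5.
p = 7: 7 mod 13 = 7 — not in {2, 3, 5}.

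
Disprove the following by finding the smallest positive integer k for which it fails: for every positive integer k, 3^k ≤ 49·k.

k = 6

Check each positive integer k in order until 3^k > 49·k.
k = 1: 3^k = 3 and 49·k = 49, so 3 ≤ 49.
k = 2: 3^k = 9 and 49·k = 98, so 9 ≤ 98.
k = 3: 3^k = 27 and 49·k = 147, so 27 ≤ 147.
k = 4: 3^k = 81 and 49·k = 196, so 81 ≤ 196.
k = 5: 3^k = 243 and 49·k = 245, so 243 ≤ 245.
k = 6: 3^k = 729 and 49·k = 294, so 729 > 294.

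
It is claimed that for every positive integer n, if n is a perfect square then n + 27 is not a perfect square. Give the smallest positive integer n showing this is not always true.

Check each positive integer n in order until n is a perfect square but n + 27 is a perfect square.
n = 1: 1 + 27 = 28, not a perfect square.
n = 4: 4 + 27 = 31, not a perfect square.
n = 9: 9 = 3² and 9 + 27 = 36 = 6².

n = 9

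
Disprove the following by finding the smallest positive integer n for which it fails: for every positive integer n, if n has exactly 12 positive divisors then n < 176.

n = 198

For n = 60, 72, 84, 90, …, 150, 156, 160 the conclusion holds.
n = 198: τ(198) = 12; 198 ≥ 176.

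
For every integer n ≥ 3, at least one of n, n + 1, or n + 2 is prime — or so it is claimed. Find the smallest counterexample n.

A counterexample is any integer n ≥ 3 such that n, n + 1, n + 2 are all composite; we check each in order.
For n = 3, 4, 5, 6, 7 the conclusion holds.
n = 8: 8 = 2 × 4; 9 = 3 × 3; 10 = 2 × 5 — all composite.

n = 8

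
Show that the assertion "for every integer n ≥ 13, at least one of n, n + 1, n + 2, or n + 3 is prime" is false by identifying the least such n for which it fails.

For n = 13, 14, 15, 16, …, 21, 22, 23 the conclusion holds.
n = 24: 24 = 2 × 12; 25 = 5 × 5; 26 = 2 × 13; 27 = 3 × 9 — all composite.

n = 24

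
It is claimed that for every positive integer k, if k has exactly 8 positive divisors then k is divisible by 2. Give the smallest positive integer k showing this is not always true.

We need the least positive integer k for which k has exactly 8 positive divisors but k is not divisible by 2.
The first 12 eligible values, up to k = 104, all satisfy the conclusion.
k = 105: τ(105) = 8; 105 mod 2 = 1.

k = 105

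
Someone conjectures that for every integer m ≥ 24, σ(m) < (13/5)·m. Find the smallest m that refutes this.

We need the least integer m ≥ 24 for which the claim fails.
The first 36 eligible values, up to m = 59, all satisfy the conclusion.
m = 60: σ(60) = 168; 168 ≥ 156.

m = 60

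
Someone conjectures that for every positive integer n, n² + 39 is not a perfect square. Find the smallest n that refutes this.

A counterexample is any positive integer n such that n² + 39 is a perfect square; we check each in order.
For n = 1, 2, 3, 4 the conclusion holds.
n = 5: 5² + 39 = 64 = 8², a perfect square.

n = 5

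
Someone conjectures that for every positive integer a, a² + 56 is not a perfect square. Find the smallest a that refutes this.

For a = 1, 2, 3, 4 the conclusion holds.
a = 5: 5² + 56 = 81 = 9², a perfect square.
Thus a = 5 disproves the claim, and no smaller a works.

a = 5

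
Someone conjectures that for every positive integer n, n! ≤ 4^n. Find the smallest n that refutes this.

n = 9

Check each positive integer n in order until n! > 4^n.
For n = 1, 2, 3, 4, 5, 6, 7, 8 the conclusion holds.
n = 9: n! = 362880 and 4^n = 262144, so 362880 > 262144.
So n = 9 is the smallest counterexample.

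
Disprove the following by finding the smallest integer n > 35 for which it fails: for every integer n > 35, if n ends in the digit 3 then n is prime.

n = 63

For n = 43, 53 the conclusion holds.
n = 63: 63 ends in 3; 63 = 3 × 21, composite.
Hence n = 63 is a counterexample.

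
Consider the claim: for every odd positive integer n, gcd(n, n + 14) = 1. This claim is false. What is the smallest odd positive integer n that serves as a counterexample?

n = 7

For n = 1, 3, 5 the conclusion holds.
n = 7: gcd(7, 21) = 7.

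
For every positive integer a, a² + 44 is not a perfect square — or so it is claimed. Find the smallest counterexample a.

a = 10

Check each positive integer a in order until a² + 44 is a perfect square.
For a = 1, 2, 3, 4, 5, 6, 7, 8, 9 the conclusion holds.
a = 10: 10² + 44 = 144 = 12², a perfect square.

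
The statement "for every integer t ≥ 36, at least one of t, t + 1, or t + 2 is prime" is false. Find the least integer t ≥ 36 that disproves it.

For t = 36, 37 the conclusion holds.
t = 38: 38 = 2 × 19; 39 = 3 × 13; 40 = 2 × 20 — all composite.
Thus t = 38 disproves the claim, and no smaller t works.

t = 38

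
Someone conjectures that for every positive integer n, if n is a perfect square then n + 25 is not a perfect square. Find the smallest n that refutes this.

Check each positive integer n in order until n is a perfect square but n + 25 is a perfect square.
The first 11 eligible values, up to n = 121, all satisfy the conclusion.
n = 144: 144 = 12² and 144 + 25 = 169 = 13².

n = 144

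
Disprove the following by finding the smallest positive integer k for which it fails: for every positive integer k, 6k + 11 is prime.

Check each positive integer k in order until 6k + 11 is not prime.
For k = 1, 2, 3 the conclusion holds.
k = 4: 6k + 11 = 35 = 5 × 7, composite.

k = 4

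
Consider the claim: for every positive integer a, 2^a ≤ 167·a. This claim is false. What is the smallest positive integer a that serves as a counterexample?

A counterexample is any positive integer a such that 2^a > 167·a; we check each in order.
For a = 1, 2, 3, 4, 5, 6, 7, 8, 9, 10 the conclusion holds.
a = 11: 2^a = 2048 and 167·a = 1837, so 2048 > 1837.

a = 11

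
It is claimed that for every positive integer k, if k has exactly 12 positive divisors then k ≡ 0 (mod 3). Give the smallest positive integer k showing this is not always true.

k = 140

Check each positive integer k in order until k has exactly 12 positive divisors but the claim fails.
k = 60: τ(60) = 12; 60 ≡ 0 (mod 3).
k = 72: τ(72) = 12; 72 ≡ 0 (mod 3).
k = 84: τ(84) = 12; 84 ≡ 0 (mod 3).
k = 90: τ(90) = 12; 90 ≡ 0 (mod 3).
k = 96: τ(96) = 12; 96 ≡ 0 (mod 3).
k = 108: τ(108) = 12; 108 ≡ 0 (mod 3).
k = 126: τ(126) = 12; 126 ≡ 0 (mod 3).
k = 132: τ(132) = 12; 132 ≡ 0 (mod 3).
k = 140: τ(140) = 12; 140 ≡ 2 (mod 3).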